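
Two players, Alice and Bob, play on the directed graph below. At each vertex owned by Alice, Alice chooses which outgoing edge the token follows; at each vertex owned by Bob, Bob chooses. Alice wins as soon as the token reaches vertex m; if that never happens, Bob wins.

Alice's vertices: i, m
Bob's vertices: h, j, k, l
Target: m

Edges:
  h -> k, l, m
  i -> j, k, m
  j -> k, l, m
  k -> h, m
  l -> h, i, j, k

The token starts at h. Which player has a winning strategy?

Bob

A0 = {m}
A1: add {i} — i (Alice) has i→m.
A2 = A1; e.g. h (Bob) can still go to k. Fixed point.
h never enters the attractor, so Bob can avoid the target forever.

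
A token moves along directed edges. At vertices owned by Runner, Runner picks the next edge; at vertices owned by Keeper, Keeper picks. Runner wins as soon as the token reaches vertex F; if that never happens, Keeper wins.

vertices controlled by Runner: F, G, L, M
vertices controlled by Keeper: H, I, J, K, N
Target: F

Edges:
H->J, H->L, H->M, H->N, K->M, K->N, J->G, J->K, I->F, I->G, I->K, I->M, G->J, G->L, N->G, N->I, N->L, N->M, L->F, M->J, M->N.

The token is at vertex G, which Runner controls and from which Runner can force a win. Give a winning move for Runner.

A0 = {F}
A1: add {L} — L (Runner) has L→F.
A2: add {G} — G (Runner) has G→L.
A3 = A2; e.g. H (Keeper) can still go to J. Fixed point.
From G, successor L is in the attractor (rank 1); the other successor J is not.

L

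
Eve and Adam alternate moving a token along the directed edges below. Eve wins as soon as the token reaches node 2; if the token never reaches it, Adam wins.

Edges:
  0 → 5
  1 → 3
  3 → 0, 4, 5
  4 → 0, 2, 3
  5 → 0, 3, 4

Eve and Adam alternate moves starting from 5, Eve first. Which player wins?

Track states (vertex, player-to-move).
A0 = {(2,Eve), (2,Adam)}
A1: add {(4,Eve)}.
A2 = A1; e.g. (0,Eve) stays out. (5,Eve) never enters ⇒ Adam avoids the target.

Adam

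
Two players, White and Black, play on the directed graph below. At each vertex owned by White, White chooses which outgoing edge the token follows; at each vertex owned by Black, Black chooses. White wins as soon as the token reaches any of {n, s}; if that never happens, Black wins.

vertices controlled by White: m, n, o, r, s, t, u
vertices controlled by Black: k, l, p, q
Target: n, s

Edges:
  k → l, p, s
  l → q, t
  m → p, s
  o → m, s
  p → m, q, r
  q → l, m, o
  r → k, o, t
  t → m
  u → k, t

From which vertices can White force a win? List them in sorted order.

A0 = {n, s}
A1: add {m, o} — m (White) has m→s; o (White) has o→s.
A2: add {r, t} — r (White) has r→o; t (White) has t→m.
A3: add {u} — u (White) has u→t.
A4 = A3; e.g. k (Black) can still go to l. Fixed point.
White's winning region = {m, n, o, r, s, t, u}.

m, n, o, r, s, t, u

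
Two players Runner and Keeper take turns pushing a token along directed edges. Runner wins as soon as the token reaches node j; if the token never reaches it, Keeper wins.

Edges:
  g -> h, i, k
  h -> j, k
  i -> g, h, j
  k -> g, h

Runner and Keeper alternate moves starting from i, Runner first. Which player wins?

Track states (vertex, player-to-move).
A0 = {(j,Runner), (j,Keeper)}
A1: add {(h,Runner), (i,Runner)}.
(i,Runner) ∈ A1 ⇒ Runner forces the target.

Runner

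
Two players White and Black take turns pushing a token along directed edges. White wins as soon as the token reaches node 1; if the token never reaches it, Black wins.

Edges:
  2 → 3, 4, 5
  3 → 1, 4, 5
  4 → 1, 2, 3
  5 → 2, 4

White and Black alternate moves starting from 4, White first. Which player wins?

Track states (vertex, player-to-move).
A0 = {(1,White), (1,Black)}
A1: add {(3,White), (4,White)}.
(4,White) ∈ A1 ⇒ White forces the target.

White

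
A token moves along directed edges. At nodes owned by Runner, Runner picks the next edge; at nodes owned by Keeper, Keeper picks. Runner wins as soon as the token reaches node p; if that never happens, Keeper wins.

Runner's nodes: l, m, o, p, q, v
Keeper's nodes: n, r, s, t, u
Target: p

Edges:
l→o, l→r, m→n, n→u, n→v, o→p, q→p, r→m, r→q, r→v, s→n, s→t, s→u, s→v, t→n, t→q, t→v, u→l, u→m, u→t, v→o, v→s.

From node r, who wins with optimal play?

Keeper

A0 = {p}
A1: add {o, q} — o (Runner) has o→p; q (Runner) has q→p.
A2: add {l, v} — l (Runner) has l→o; v (Runner) has v→o.
A3 = A2; e.g. m (Runner) has no edge into A2. Fixed point.
r never enters the attractor, so Keeper can avoid the target forever.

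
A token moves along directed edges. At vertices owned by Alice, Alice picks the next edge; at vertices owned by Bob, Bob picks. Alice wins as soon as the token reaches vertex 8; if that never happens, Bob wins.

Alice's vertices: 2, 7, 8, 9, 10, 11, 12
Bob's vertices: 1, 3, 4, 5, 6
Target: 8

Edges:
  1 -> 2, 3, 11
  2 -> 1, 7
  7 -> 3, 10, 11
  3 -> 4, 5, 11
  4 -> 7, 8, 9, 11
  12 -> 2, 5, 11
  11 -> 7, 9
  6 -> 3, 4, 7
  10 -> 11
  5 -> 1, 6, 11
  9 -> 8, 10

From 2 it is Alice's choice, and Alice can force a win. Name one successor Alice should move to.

A0 = {8}
A1: add {9} — 9 (Alice) has 9→8.
A2: add {11} — 11 (Alice) has 11→9.
A3: add {7, 10, 12} — 7 (Alice) has 7→11; 10 (Alice) has 10→11; 12 (Alice) has 12→11.
A4: add {2, 4} — 2 (Alice) has 2→7; 4 (Bob): all of {7, 8, 9, 11} already in.
A5 = A4; e.g. 1 (Bob) can still go to 3. Fixed point.
From 2, successor 7 is in the attractor (rank 3); the other successor 1 is not.

7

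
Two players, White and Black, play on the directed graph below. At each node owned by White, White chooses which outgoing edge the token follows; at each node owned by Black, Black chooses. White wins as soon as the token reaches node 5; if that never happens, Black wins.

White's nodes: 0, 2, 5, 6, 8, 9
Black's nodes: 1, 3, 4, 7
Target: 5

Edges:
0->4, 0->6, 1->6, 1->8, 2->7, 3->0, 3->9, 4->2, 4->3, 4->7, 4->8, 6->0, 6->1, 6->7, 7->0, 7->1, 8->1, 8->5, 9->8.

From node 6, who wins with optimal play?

A0 = {5}
A1: add {8} — 8 (White) has 8→5.
A2: add {9} — 9 (White) has 9→8.
A3 = A2; e.g. 0 (White) has no edge into A2. Fixed point.
6 never enters the attractor, so Black can avoid the target forever.

Black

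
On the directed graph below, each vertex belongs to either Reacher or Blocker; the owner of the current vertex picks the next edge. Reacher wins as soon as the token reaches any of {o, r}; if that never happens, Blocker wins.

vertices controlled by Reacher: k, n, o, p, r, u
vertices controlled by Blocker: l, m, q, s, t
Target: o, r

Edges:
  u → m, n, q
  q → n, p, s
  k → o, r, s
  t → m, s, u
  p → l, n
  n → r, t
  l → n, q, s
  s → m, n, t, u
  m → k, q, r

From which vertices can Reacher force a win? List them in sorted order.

k, n, o, p, r, u

A0 = {o, r}
A1: add {k, n} — k (Reacher) has k→o; n (Reacher) has n→r.
A2: add {p, u} — p (Reacher) has p→n; u (Reacher) has u→n.
A3 = A2; e.g. l (Blocker) can still go to q. Fixed point.
Reacher's winning region = {k, n, o, p, r, u}.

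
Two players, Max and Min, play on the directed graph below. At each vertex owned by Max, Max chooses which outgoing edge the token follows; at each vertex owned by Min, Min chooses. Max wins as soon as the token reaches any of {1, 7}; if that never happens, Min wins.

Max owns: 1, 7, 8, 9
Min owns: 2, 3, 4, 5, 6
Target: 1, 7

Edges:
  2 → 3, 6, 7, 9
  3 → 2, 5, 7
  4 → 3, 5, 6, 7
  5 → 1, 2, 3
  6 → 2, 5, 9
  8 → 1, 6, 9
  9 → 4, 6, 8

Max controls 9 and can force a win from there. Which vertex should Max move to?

8

A0 = {1, 7}
A1: add {8} — 8 (Max) has 8→1.
A2: add {9} — 9 (Max) has 9→8.
A3 = A2; e.g. 2 (Min) can still go to 3. Fixed point.
From 9, successor 8 is in the attractor (rank 1); the other successors 4, 6 are not.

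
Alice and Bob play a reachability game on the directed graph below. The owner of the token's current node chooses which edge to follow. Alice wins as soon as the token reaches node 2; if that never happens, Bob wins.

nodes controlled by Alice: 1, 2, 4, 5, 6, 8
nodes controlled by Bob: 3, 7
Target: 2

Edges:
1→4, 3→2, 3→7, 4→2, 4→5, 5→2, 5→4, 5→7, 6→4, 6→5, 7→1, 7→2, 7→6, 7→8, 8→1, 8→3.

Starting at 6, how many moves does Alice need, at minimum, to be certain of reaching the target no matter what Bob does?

A0 = {2}
A1: add {4, 5} — 4 (Alice) has 4→2; 5 (Alice) has 5→2.
A2: add {1, 6} — 1 (Alice) has 1→4; 6 (Alice) has 6→4.
6 enters the attractor at level 2, so Alice can force the target in 2 moves from there.

2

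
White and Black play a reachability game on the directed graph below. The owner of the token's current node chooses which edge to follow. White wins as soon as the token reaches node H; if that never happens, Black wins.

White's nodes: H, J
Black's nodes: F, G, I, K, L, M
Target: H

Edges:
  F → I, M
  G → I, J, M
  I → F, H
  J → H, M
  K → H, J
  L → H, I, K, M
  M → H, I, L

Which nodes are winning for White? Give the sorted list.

A0 = {H}
A1: add {J} — J (White) has J→H.
A2: add {K} — K (Black): all of {H, J} already in.
A3 = A2; e.g. F (Black) can still go to I. Fixed point.
White's winning region = {H, J, K}.

H, J, K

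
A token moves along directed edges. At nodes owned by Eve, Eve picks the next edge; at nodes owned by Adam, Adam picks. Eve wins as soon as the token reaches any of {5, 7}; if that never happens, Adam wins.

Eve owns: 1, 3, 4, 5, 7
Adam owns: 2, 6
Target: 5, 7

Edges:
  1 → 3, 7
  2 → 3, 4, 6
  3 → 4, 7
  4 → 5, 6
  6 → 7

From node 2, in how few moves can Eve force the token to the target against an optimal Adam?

A0 = {5, 7}
A1: add {1, 3, 4, 6} — 1 (Eve) has 1→7; 3 (Eve) has 3→7; 4 (Eve) has 4→5; 6 (Adam): all of {7} already in.
A2: add {2} — 2 (Adam): all of {3, 4, 6} already in.
A2 = all vertices. Fixed point.
2 enters the attractor at level 2, so Eve can force the target in 2 moves from there.

2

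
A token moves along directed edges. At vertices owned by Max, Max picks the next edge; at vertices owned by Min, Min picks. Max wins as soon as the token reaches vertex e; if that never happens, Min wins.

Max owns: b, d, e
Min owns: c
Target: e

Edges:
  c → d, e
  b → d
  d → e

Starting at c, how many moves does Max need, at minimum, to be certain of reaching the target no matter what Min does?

A0 = {e}
A1: add {d} — d (Max) has d→e.
A2: add {b, c} — b (Max) has b→d; c (Min): all of {d, e} already in.
A2 = all vertices. Fixed point.
c enters the attractor at level 2, so Max can force the target in 2 moves from there.

2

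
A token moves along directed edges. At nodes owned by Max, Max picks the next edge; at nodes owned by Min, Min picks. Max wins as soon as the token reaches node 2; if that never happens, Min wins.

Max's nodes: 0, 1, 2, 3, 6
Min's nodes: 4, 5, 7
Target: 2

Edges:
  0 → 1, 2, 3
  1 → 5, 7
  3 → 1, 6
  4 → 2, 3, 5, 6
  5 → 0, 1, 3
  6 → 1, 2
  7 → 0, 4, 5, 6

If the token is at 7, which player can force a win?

Min

A0 = {2}
A1: add {0, 6} — 0 (Max) has 0→2; 6 (Max) has 6→2.
A2: add {3} — 3 (Max) has 3→6.
A3 = A2; e.g. 1 (Max) has no edge into A2. Fixed point.
7 never enters the attractor, so Min can avoid the target forever.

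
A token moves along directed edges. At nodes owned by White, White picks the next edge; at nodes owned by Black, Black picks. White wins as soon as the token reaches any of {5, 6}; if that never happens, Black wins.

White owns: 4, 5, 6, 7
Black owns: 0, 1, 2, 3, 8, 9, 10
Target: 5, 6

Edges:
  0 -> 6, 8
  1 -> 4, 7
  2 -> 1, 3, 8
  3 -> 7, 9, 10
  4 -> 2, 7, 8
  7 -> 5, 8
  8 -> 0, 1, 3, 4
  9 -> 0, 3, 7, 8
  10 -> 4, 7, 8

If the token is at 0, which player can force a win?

Black

A0 = {5, 6}
A1: add {7} — 7 (White) has 7→5.
A2: add {4} — 4 (White) has 4→7.
A3: add {1} — 1 (Black): all of {4, 7} already in.
A4 = A3; e.g. 0 (Black) can still go to 8. Fixed point.
0 never enters the attractor, so Black can avoid the target forever.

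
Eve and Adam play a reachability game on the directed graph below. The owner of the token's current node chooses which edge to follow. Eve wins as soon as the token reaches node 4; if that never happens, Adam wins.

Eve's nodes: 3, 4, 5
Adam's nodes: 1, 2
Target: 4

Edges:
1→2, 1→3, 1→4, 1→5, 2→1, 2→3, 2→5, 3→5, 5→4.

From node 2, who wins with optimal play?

A0 = {4}
A1: add {5} — 5 (Eve) has 5→4.
A2: add {3} — 3 (Eve) has 3→5.
A3 = A2; e.g. 1 (Adam) can still go to 2. Fixed point.
2 never enters the attractor, so Adam can avoid the target forever.

Adam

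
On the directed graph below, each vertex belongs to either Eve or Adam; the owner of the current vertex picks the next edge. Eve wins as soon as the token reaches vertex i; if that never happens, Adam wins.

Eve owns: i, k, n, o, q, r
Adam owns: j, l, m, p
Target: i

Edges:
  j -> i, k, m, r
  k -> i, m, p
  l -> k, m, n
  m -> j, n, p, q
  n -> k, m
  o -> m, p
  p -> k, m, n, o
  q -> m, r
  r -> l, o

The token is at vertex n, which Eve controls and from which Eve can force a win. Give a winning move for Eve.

A0 = {i}
A1: add {k} — k (Eve) has k→i.
A2: add {n} — n (Eve) has n→k.
A3 = A2; e.g. j (Adam) can still go to m. Fixed point.
From n, successor k is in the attractor (rank 1); the other successor m is not.

k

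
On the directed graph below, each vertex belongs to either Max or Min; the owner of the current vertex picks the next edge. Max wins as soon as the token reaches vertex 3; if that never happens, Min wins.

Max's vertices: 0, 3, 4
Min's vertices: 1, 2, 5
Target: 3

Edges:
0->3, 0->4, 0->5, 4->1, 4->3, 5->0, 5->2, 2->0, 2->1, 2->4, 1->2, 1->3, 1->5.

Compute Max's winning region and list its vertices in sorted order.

0, 3, 4

A0 = {3}
A1: add {0, 4} — 0 (Max) has 0→3; 4 (Max) has 4→3.
A2 = A1; e.g. 1 (Min) can still go to 2. Fixed point.
Max's winning region = {0, 3, 4}.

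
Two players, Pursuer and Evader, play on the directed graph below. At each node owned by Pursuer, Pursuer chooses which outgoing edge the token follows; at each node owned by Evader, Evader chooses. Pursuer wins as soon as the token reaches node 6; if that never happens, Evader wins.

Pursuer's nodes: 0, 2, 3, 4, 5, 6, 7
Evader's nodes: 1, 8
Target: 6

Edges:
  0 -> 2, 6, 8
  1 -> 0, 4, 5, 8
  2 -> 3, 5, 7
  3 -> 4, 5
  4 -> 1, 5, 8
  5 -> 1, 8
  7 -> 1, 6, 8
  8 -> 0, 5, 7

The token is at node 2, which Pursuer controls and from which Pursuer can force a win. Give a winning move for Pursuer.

7

A0 = {6}
A1: add {0, 7} — 0 (Pursuer) has 0→6; 7 (Pursuer) has 7→6.
A2: add {2} — 2 (Pursuer) has 2→7.
A3 = A2; e.g. 1 (Evader) can still go to 4. Fixed point.
From 2, successor 7 is in the attractor (rank 1); the other successors 3, 5 are not.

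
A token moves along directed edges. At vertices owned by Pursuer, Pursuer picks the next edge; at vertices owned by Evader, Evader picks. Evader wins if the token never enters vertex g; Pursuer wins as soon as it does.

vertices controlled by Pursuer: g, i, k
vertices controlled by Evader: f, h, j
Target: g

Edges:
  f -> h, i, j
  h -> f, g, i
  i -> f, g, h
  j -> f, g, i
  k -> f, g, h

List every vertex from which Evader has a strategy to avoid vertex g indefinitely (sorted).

A0 = {g}
A1: add {i, k} — i (Pursuer) has i→g; k (Pursuer) has k→g.
A2 = A1; e.g. f (Evader) can still go to h. Fixed point.
Pursuer's attractor = {g, i, k}; Evader avoids the target exactly from the complement.

f, h, j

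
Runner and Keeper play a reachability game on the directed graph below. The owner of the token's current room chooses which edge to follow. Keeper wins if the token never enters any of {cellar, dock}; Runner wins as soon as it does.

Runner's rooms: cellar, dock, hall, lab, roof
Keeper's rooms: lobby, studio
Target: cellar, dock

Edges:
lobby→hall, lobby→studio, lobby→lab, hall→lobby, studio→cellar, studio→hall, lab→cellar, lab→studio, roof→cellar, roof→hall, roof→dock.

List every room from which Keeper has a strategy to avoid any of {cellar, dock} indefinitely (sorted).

A0 = {cellar, dock}
A1: add {lab, roof} — lab (Runner) has lab→cellar; roof (Runner) has roof→cellar.
A2 = A1; e.g. lobby (Keeper) can still go to hall. Fixed point.
Runner's attractor = {cellar, dock, lab, roof}; Keeper avoids the target exactly from the complement.

hall, lobby, studio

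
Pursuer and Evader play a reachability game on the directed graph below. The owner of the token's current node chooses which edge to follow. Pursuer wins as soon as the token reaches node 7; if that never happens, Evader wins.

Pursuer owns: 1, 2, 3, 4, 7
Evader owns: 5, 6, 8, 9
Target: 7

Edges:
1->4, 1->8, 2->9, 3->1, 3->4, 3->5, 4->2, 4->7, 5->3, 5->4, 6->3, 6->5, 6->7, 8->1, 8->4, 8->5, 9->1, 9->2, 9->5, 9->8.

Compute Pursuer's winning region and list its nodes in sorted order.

A0 = {7}
A1: add {4} — 4 (Pursuer) has 4→7.
A2: add {1, 3} — 1 (Pursuer) has 1→4; 3 (Pursuer) has 3→4.
A3: add {5} — 5 (Evader): all of {3, 4} already in.
A4: add {6, 8} — 6 (Evader): all of {3, 5, 7} already in; 8 (Evader): all of {1, 4, 5} already in.
A5 = A4; e.g. 2 (Pursuer) has no edge into A4. Fixed point.
Pursuer's winning region = {1, 3, 4, 5, 6, 7, 8}.

1, 3, 4, 5, 6, 7, 8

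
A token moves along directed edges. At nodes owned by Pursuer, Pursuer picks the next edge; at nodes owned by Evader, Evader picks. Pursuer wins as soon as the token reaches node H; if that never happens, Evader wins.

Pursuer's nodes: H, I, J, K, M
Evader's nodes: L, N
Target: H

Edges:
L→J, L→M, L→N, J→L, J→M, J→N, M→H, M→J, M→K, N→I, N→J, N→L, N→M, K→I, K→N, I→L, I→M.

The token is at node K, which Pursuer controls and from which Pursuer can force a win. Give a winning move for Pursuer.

I

A0 = {H}
A1: add {M} — M (Pursuer) has M→H.
A2: add {I, J} — I (Pursuer) has I→M; J (Pursuer) has J→M.
A3: add {K} — K (Pursuer) has K→I.
A4 = A3; e.g. L (Evader) can still go to N. Fixed point.
From K, successor I is in the attractor (rank 2); the other successor N is not.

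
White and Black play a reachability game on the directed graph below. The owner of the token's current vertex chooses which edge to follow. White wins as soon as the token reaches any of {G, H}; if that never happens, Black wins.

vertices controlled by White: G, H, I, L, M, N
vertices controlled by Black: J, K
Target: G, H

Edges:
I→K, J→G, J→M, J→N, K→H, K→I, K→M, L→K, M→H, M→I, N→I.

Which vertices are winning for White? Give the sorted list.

A0 = {G, H}
A1: add {M} — M (White) has M→H.
A2 = A1; e.g. I (White) has no edge into A1. Fixed point.
White's winning region = {G, H, M}.

G, H, M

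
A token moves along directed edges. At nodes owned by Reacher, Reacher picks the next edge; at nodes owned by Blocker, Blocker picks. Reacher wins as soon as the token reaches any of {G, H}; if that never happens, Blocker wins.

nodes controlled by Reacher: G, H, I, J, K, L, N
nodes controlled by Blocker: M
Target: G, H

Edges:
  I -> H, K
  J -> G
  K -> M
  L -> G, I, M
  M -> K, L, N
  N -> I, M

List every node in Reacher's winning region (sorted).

A0 = {G, H}
A1: add {I, J, L} — I (Reacher) has I→H; J (Reacher) has J→G; L (Reacher) has L→G.
A2: add {N} — N (Reacher) has N→I.
A3 = A2; e.g. K (Reacher) has no edge into A2. Fixed point.
Reacher's winning region = {G, H, I, J, L, N}.

G, H, I, J, L, N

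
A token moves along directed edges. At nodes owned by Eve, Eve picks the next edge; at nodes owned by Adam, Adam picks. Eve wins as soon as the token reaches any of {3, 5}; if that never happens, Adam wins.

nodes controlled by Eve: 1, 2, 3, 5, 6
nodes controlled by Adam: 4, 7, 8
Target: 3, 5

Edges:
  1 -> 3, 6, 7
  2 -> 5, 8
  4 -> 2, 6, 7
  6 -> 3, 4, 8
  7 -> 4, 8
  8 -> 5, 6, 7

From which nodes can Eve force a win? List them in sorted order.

A0 = {3, 5}
A1: add {1, 2, 6} — 1 (Eve) has 1→3; 2 (Eve) has 2→5; 6 (Eve) has 6→3.
A2 = A1; e.g. 4 (Adam) can still go to 7. Fixed point.
Eve's winning region = {1, 2, 3, 5, 6}.

1, 2, 3, 5, 6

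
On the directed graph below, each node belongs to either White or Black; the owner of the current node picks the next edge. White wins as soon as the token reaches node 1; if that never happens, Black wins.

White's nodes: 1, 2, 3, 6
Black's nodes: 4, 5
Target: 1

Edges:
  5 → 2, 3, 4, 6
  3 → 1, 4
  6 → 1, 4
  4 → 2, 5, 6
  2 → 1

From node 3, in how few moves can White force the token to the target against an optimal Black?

1

A0 = {1}
A1: add {2, 3, 6} — 2 (White) has 2→1; 3 (White) has 3→1; 6 (White) has 6→1.
A2 = A1; e.g. 4 (Black) can still go to 5. Fixed point.
3 enters the attractor at level 1, so White can force the target in 1 move from there.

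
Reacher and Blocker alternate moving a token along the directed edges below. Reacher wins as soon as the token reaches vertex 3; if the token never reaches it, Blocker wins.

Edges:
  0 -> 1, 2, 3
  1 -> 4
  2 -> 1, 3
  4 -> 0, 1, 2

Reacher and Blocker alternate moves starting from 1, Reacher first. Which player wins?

Track states (vertex, player-to-move).
A0 = {(3,Reacher), (3,Blocker)}
A1: add {(0,Reacher), (2,Reacher)}.
A2 = A1; e.g. (0,Blocker) stays out. (1,Reacher) never enters ⇒ Blocker avoids the target.

Blocker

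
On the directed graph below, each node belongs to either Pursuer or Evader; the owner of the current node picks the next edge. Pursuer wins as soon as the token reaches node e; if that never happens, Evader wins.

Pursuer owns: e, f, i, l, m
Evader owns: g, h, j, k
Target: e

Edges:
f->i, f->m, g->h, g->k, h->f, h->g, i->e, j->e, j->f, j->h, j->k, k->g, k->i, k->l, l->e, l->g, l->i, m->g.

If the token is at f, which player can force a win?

A0 = {e}
A1: add {i, l} — i (Pursuer) has i→e; l (Pursuer) has l→e.
A2: add {f} — f (Pursuer) has f→i.
A3 = A2; e.g. g (Evader) can still go to h. Fixed point.
f ∈ A2, so Pursuer can force the target.

Pursuer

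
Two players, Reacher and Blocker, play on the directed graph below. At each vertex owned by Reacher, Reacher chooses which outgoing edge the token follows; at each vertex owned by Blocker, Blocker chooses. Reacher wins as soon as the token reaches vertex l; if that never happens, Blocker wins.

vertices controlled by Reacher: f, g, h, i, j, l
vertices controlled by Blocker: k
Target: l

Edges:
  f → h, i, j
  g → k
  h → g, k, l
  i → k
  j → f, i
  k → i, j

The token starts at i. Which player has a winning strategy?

A0 = {l}
A1: add {h} — h (Reacher) has h→l.
A2: add {f} — f (Reacher) has f→h.
A3: add {j} — j (Reacher) has j→f.
A4 = A3; e.g. g (Reacher) has no edge into A3. Fixed point.
i never enters the attractor, so Blocker can avoid the target forever.

Blocker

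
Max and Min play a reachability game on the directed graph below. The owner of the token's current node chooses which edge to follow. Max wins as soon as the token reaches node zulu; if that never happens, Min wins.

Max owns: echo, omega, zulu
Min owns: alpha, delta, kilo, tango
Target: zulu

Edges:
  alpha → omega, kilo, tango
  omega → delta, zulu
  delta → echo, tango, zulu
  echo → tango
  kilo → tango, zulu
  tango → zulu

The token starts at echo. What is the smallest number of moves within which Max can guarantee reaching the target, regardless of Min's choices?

2

A0 = {zulu}
A1: add {omega, tango} — omega (Max) has omega→zulu; tango (Min): all of {zulu} already in.
A2: add {echo, kilo} — echo (Max) has echo→tango; kilo (Min): all of {tango, zulu} already in.
echo enters the attractor at level 2, so Max can force the target in 2 moves from there.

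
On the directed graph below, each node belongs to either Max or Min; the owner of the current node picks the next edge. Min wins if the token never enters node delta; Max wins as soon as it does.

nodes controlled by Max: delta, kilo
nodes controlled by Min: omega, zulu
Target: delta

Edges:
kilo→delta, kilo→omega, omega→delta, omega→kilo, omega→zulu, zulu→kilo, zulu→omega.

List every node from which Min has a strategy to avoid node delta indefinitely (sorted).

omega, zulu

A0 = {delta}
A1: add {kilo} — kilo (Max) has kilo→delta.
A2 = A1; e.g. omega (Min) can still go to zulu. Fixed point.
Max's attractor = {delta, kilo}; Min avoids the target exactly from the complement.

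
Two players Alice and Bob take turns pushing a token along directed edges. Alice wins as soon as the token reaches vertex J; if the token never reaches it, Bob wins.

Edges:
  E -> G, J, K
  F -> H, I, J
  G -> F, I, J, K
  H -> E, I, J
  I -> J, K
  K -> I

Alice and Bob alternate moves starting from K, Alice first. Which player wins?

Bob

Track states (vertex, player-to-move).
A0 = {(J,Alice), (J,Bob)}
A1: add {(E,Alice), (F,Alice), (G,Alice), (H,Alice), (I,Alice)}.
A2: add {(F,Bob), (H,Bob), (K,Bob)}.
A3 = A2; e.g. (E,Bob) stays out. (K,Alice) never enters ⇒ Bob avoids the target.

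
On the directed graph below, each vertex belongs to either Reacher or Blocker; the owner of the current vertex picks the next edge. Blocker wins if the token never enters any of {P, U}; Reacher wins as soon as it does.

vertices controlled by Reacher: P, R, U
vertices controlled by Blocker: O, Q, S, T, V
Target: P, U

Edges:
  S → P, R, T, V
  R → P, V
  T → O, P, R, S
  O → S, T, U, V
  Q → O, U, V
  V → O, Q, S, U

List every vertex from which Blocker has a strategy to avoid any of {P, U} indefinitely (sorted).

A0 = {P, U}
A1: add {R} — R (Reacher) has R→P.
A2 = A1; e.g. O (Blocker) can still go to S. Fixed point.
Reacher's attractor = {P, R, U}; Blocker avoids the target exactly from the complement.

O, Q, S, T, V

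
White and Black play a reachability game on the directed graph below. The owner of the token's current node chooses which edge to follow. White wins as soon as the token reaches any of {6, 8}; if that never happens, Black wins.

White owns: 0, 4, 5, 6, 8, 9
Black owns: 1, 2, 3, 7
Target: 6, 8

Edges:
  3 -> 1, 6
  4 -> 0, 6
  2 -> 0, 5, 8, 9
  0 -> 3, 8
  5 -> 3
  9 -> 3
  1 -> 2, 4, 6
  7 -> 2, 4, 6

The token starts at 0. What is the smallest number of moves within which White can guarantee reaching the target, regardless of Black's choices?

A0 = {6, 8}
A1: add {0, 4} — 0 (White) has 0→8; 4 (White) has 4→6.
A2 = A1; e.g. 1 (Black) can still go to 2. Fixed point.
0 enters the attractor at level 1, so White can force the target in 1 move from there.

1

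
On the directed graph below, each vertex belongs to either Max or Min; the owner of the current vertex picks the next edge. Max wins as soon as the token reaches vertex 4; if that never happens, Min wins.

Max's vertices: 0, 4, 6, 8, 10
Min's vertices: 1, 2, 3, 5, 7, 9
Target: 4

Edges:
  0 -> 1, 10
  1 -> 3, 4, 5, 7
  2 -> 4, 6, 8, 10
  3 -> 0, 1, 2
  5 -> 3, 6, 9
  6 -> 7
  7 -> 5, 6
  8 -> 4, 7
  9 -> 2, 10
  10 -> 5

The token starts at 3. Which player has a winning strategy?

Min

A0 = {4}
A1: add {8} — 8 (Max) has 8→4.
A2 = A1; e.g. 0 (Max) has no edge into A1. Fixed point.
3 never enters the attractor, so Min can avoid the target forever.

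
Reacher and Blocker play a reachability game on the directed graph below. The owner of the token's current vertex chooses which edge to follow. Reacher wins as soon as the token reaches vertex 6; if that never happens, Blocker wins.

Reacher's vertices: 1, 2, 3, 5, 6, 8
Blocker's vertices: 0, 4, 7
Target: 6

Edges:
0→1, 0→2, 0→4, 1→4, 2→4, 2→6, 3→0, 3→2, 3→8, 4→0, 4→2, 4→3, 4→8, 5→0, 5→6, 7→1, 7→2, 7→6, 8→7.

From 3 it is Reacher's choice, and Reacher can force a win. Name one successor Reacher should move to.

A0 = {6}
A1: add {2, 5} — 2 (Reacher) has 2→6; 5 (Reacher) has 5→6.
A2: add {3} — 3 (Reacher) has 3→2.
A3 = A2; e.g. 0 (Blocker) can still go to 1. Fixed point.
From 3, successor 2 is in the attractor (rank 1); the other successors 0, 8 are not.

2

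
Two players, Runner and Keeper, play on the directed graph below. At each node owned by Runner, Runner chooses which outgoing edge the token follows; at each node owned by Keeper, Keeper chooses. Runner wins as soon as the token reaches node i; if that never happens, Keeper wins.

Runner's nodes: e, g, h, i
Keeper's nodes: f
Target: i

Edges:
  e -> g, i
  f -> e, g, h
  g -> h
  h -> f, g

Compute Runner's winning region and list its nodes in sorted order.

A0 = {i}
A1: add {e} — e (Runner) has e→i.
A2 = A1; e.g. f (Keeper) can still go to g. Fixed point.
Runner's winning region = {e, i}.

e, i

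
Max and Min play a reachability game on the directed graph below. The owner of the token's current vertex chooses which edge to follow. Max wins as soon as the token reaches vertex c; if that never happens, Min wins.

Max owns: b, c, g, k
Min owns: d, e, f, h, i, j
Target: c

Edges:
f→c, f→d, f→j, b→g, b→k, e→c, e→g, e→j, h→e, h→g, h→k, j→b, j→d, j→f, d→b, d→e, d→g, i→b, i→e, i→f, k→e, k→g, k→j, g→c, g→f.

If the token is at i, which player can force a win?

Min

A0 = {c}
A1: add {g} — g (Max) has g→c.
A2: add {b, k} — b (Max) has b→g; k (Max) has k→g.
A3 = A2; e.g. d (Min) can still go to e. Fixed point.
i never enters the attractor, so Min can avoid the target forever.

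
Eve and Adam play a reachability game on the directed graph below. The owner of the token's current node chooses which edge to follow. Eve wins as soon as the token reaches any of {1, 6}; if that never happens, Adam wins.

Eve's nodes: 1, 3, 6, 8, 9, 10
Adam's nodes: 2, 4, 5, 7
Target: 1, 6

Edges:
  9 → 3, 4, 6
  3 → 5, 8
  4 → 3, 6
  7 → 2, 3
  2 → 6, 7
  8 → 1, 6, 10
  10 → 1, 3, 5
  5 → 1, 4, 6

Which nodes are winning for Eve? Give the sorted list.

A0 = {1, 6}
A1: add {8, 9, 10} — 8 (Eve) has 8→1; 9 (Eve) has 9→6; 10 (Eve) has 10→1.
A2: add {3} — 3 (Eve) has 3→8.
A3: add {4} — 4 (Adam): all of {3, 6} already in.
A4: add {5} — 5 (Adam): all of {1, 4, 6} already in.
A5 = A4; e.g. 2 (Adam) can still go to 7. Fixed point.
Eve's winning region = {1, 3, 4, 5, 6, 8, 9, 10}.

1, 3, 4, 5, 6, 8, 9, 10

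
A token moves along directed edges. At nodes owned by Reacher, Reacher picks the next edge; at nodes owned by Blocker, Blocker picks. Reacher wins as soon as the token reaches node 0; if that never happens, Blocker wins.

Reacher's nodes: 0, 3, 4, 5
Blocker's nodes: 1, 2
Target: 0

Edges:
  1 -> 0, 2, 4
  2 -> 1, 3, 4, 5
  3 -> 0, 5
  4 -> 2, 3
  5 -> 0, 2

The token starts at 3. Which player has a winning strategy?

A0 = {0}
A1: add {3, 5} — 3 (Reacher) has 3→0; 5 (Reacher) has 5→0.
3 ∈ A1, so Reacher can force the target.

Reacher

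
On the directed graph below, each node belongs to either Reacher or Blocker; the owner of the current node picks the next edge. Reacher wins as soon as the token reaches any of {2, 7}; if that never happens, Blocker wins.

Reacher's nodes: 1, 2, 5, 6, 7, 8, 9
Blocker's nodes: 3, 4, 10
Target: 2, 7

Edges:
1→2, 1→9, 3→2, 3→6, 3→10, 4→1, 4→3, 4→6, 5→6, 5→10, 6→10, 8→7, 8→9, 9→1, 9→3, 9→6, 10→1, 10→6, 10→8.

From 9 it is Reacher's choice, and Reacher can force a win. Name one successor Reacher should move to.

1

A0 = {2, 7}
A1: add {1, 8} — 1 (Reacher) has 1→2; 8 (Reacher) has 8→7.
A2: add {9} — 9 (Reacher) has 9→1.
A3 = A2; e.g. 3 (Blocker) can still go to 6. Fixed point.
From 9, successor 1 is in the attractor (rank 1); the other successors 3, 6 are not.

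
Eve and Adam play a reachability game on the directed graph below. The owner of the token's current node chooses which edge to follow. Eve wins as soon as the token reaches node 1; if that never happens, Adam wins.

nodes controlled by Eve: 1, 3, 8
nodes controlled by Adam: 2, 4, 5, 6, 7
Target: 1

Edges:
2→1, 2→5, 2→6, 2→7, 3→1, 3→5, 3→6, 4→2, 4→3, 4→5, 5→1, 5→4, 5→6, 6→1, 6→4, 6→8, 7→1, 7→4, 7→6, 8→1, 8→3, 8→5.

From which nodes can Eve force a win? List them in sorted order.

1, 3, 8

A0 = {1}
A1: add {3, 8} — 3 (Eve) has 3→1; 8 (Eve) has 8→1.
A2 = A1; e.g. 2 (Adam) can still go to 5. Fixed point.
Eve's winning region = {1, 3, 8}.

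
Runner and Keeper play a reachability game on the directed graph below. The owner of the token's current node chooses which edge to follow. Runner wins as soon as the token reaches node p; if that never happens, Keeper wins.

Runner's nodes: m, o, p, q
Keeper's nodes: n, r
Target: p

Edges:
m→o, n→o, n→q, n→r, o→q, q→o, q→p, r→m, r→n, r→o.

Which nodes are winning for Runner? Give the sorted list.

A0 = {p}
A1: add {q} — q (Runner) has q→p.
A2: add {o} — o (Runner) has o→q.
A3: add {m} — m (Runner) has m→o.
A4 = A3; e.g. n (Keeper) can still go to r. Fixed point.
Runner's winning region = {m, o, p, q}.

m, o, p, q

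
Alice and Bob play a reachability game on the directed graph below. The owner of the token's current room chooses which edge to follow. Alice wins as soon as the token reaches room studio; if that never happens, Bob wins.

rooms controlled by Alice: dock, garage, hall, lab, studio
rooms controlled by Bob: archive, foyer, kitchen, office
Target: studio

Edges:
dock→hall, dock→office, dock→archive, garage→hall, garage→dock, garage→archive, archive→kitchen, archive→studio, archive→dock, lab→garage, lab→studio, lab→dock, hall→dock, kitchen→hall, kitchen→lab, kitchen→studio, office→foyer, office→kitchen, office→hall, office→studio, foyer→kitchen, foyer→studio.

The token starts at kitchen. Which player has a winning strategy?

Bob

A0 = {studio}
A1: add {lab} — lab (Alice) has lab→studio.
A2 = A1; e.g. foyer (Bob) can still go to kitchen. Fixed point.
kitchen never enters the attractor, so Bob can avoid the target forever.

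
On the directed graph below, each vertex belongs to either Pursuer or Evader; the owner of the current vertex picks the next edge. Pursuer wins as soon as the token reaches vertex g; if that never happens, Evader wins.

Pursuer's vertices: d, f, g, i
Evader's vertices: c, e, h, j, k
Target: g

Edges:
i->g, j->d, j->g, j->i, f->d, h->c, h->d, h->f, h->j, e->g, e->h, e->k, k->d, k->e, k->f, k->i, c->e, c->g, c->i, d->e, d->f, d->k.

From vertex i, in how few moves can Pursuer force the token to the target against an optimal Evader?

1

A0 = {g}
A1: add {i} — i (Pursuer) has i→g.
A2 = A1; e.g. c (Evader) can still go to e. Fixed point.
i enters the attractor at level 1, so Pursuer can force the target in 1 move from there.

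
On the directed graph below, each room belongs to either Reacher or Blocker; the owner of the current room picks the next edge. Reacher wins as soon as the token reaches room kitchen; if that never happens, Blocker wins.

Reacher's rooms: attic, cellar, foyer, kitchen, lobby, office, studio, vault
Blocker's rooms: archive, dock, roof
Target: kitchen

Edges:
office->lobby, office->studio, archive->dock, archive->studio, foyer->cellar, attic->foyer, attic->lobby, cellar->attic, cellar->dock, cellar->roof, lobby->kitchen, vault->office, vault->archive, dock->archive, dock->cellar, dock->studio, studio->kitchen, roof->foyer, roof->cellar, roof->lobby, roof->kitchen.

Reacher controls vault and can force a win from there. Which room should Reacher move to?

A0 = {kitchen}
A1: add {lobby, studio} — lobby (Reacher) has lobby→kitchen; studio (Reacher) has studio→kitchen.
A2: add {attic, office} — office (Reacher) has office→lobby; attic (Reacher) has attic→lobby.
A3: add {cellar, vault} — cellar (Reacher) has cellar→attic; vault (Reacher) has vault→office.
A4: add {foyer} — foyer (Reacher) has foyer→cellar.
A5: add {roof} — roof (Blocker): all of {foyer, cellar, lobby, kitchen} already in.
A6 = A5; e.g. archive (Blocker) can still go to dock. Fixed point.
From vault, successor office is in the attractor (rank 2); the other successor archive is not.

office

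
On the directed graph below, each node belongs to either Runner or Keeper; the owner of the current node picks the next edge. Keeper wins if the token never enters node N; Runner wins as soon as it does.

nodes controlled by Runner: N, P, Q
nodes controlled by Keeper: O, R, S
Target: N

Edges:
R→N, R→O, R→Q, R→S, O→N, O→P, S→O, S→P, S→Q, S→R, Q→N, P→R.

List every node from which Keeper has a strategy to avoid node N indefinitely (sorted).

A0 = {N}
A1: add {Q} — Q (Runner) has Q→N.
A2 = A1; e.g. O (Keeper) can still go to P. Fixed point.
Runner's attractor = {N, Q}; Keeper avoids the target exactly from the complement.

O, P, R, S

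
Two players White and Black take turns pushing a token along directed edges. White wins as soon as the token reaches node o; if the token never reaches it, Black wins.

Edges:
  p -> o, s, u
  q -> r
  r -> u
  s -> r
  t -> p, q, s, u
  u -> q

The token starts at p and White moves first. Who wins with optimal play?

Track states (vertex, player-to-move).
A0 = {(o,White), (o,Black)}
A1: add {(p,White)}.
(p,White) ∈ A1 ⇒ White forces the target.

White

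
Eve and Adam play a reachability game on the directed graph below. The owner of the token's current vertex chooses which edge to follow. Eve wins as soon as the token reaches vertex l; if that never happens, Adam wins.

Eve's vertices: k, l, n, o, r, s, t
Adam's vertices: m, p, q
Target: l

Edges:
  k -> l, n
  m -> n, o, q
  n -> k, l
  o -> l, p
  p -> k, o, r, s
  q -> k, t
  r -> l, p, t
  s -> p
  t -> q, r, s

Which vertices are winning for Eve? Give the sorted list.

A0 = {l}
A1: add {k, n, o, r} — k (Eve) has k→l; n (Eve) has n→l; o (Eve) has o→l; r (Eve) has r→l.
A2: add {t} — t (Eve) has t→r.
A3: add {q} — q (Adam): all of {k, t} already in.
A4: add {m} — m (Adam): all of {n, o, q} already in.
A5 = A4; e.g. p (Adam) can still go to s. Fixed point.
Eve's winning region = {k, l, m, n, o, q, r, t}.

k, l, m, n, o, q, r, t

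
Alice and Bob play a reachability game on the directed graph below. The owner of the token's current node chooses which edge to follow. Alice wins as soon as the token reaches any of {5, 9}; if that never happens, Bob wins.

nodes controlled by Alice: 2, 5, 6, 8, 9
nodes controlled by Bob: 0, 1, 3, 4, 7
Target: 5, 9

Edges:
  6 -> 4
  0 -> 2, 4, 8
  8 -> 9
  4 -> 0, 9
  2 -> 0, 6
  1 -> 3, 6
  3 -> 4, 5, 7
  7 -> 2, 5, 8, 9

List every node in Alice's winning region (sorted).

5, 8, 9

A0 = {5, 9}
A1: add {8} — 8 (Alice) has 8→9.
A2 = A1; e.g. 0 (Bob) can still go to 2. Fixed point.
Alice's winning region = {5, 8, 9}.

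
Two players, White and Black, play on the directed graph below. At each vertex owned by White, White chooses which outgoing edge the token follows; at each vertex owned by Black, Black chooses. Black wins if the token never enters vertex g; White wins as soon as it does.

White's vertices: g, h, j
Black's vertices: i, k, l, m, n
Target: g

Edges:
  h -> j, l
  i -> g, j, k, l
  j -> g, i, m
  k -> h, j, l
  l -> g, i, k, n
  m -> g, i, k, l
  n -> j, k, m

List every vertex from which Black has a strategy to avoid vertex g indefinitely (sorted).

A0 = {g}
A1: add {j} — j (White) has j→g.
A2: add {h} — h (White) has h→j.
A3 = A2; e.g. i (Black) can still go to k. Fixed point.
White's attractor = {g, h, j}; Black avoids the target exactly from the complement.

i, k, l, m, n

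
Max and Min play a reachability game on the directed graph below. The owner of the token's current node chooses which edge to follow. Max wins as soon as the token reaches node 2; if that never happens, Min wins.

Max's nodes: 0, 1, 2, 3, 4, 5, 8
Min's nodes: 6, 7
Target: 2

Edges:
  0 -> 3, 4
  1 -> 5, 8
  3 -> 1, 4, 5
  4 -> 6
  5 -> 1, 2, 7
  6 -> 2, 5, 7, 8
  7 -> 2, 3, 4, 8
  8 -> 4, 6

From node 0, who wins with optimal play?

A0 = {2}
A1: add {5} — 5 (Max) has 5→2.
A2: add {1, 3} — 1 (Max) has 1→5; 3 (Max) has 3→5.
A3: add {0} — 0 (Max) has 0→3.
A4 = A3; e.g. 4 (Max) has no edge into A3. Fixed point.
0 ∈ A3, so Max can force the target.

Max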